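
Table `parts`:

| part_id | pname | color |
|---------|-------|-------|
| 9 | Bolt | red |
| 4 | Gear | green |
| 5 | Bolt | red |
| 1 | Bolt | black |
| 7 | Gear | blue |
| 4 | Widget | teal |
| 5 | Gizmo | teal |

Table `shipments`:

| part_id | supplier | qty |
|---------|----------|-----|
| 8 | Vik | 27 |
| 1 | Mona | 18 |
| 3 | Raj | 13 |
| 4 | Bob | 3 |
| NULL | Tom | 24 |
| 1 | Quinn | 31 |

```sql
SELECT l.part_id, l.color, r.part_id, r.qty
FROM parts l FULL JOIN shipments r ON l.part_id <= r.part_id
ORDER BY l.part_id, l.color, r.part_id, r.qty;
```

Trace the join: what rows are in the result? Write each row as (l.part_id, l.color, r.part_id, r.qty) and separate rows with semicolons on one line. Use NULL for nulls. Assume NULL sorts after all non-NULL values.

(1, black, 1, 18); (1, black, 1, 31); (1, black, 3, 13); (1, black, 4, 3); (1, black, 8, 27); (4, green, 4, 3); (4, green, 8, 27); (4, teal, 4, 3); (4, teal, 8, 27); (5, red, 8, 27); (5, teal, 8, 27); (7, blue, 8, 27); (9, red, NULL, NULL); (NULL, NULL, NULL, 24)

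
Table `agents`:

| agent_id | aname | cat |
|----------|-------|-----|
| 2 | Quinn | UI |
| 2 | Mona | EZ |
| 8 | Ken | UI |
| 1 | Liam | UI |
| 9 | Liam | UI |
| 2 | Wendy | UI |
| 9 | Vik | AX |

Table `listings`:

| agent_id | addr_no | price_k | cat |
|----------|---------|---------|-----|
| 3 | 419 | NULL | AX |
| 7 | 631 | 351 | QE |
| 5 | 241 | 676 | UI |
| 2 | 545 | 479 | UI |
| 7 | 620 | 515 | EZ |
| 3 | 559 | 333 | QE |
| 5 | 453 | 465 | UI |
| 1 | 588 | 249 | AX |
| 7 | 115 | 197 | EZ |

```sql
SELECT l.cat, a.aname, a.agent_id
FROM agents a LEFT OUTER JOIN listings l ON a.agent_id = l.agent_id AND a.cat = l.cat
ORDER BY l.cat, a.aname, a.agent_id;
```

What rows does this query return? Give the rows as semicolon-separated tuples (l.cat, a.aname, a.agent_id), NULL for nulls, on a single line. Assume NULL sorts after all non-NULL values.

(UI, Quinn, 2); (UI, Wendy, 2); (NULL, Ken, 8); (NULL, Liam, 1); (NULL, Liam, 9); (NULL, Mona, 2); (NULL, Vik, 9)

LEFT JOIN keeps every row from `agents`; unmatched rows get NULL for `listings`'s columns.
Matching on a.agent_id = l.agent_id AND a.cat = l.cat.
Matched pairs: 2; unmatched a rows kept: 5.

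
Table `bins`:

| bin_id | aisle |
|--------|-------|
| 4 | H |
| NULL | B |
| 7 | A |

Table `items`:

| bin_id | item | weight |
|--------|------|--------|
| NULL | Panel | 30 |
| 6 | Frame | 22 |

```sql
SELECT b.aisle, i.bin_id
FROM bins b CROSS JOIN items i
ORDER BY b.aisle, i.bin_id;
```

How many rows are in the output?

6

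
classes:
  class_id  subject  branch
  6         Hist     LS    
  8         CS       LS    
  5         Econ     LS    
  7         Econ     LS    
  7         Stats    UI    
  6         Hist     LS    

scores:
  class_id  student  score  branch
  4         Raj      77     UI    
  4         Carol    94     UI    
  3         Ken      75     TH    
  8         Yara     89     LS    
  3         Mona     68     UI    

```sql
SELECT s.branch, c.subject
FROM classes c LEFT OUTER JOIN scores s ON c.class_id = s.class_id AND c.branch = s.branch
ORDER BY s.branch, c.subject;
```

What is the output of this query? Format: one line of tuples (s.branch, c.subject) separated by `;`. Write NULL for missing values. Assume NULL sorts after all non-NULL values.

(LS, CS); (NULL, Econ); (NULL, Econ); (NULL, Hist); (NULL, Hist); (NULL, Stats)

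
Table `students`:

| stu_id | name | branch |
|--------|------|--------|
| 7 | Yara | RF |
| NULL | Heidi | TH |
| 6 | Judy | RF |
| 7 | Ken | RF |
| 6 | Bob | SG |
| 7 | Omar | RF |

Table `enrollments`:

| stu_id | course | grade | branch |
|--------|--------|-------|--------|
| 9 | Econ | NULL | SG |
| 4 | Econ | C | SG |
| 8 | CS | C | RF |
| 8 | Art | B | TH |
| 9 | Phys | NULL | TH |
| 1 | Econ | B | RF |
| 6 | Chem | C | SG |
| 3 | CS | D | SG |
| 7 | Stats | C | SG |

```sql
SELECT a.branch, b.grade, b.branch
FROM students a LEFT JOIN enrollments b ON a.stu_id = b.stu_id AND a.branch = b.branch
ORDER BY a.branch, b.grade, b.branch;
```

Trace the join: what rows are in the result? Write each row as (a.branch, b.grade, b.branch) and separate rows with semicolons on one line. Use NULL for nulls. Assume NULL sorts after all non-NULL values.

LEFT JOIN keeps every row from `students`; unmatched rows get NULL for `enrollments`'s columns.
Matching on a.stu_id = b.stu_id AND a.branch = b.branch. A NULL in a compared column never satisfies the condition.
- stu_id=7, branch=RF: no b row matches, row kept with b columns NULL.
- stu_id=NULL, branch=TH: no b row matches, row kept with b columns NULL.
- stu_id=6, branch=RF: no b row matches, row kept with b columns NULL.
- stu_id=7, branch=RF: no b row matches, row kept with b columns NULL.
- stu_id=6, branch=SG: 1 matching b row(s), so 1 row(s) emitted.
- stu_id=7, branch=RF: no b row matches, row kept with b columns NULL.
After projecting and ordering:
a.branch | b.grade | b.branch
RF | NULL | NULL
RF | NULL | NULL
RF | NULL | NULL
RF | NULL | NULL
SG | C | SG
TH | NULL | NULL

(RF, NULL, NULL); (RF, NULL, NULL); (RF, NULL, NULL); (RF, NULL, NULL); (SG, C, SG); (TH, NULL, NULL)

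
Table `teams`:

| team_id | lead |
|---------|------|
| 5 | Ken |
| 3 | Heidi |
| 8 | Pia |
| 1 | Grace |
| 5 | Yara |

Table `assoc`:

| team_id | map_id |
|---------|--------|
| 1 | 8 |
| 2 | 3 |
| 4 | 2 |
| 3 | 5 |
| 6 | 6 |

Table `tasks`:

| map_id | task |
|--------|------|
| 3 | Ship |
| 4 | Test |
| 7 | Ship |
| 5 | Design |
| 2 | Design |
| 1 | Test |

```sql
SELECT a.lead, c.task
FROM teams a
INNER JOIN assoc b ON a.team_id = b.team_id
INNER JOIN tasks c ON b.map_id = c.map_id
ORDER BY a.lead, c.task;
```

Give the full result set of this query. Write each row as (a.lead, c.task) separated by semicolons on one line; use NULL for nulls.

(Heidi, Design)

Joins associate left-to-right: teams INNER JOIN assoc on team_id gives 2 intermediate row(s).
Then INNER JOIN `tasks c` on map_id: keep only rows whose b.map_id appears in c.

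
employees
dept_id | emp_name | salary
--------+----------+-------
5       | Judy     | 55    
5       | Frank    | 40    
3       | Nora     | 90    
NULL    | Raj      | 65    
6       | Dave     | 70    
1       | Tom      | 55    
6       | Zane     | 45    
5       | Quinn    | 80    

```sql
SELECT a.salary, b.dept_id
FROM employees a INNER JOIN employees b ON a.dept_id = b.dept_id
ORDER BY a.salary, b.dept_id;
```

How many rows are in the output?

15

INNER JOIN keeps only pairs where the ON condition holds.
Matching on a.dept_id = b.dept_id. A NULL in a compared column never satisfies the condition.
Matched pairs: 15.
Total: 15 rows.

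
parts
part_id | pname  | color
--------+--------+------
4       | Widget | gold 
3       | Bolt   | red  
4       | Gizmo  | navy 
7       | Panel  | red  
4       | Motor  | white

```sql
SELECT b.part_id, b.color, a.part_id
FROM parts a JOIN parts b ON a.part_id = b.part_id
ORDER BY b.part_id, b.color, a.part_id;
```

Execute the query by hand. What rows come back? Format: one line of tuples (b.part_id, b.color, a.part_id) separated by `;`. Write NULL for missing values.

INNER JOIN keeps only pairs where the ON condition holds.
Matching on a.part_id = b.part_id.
- a (part_id=4) pairs with 3 row(s) of b.
- a (part_id=3) pairs with 1 row(s) of b.
- a (part_id=4) pairs with 3 row(s) of b.
- a (part_id=7) pairs with 1 row(s) of b.
- a (part_id=4) pairs with 3 row(s) of b.

(3, red, 3); (4, gold, 4); (4, gold, 4); (4, gold, 4); (4, navy, 4); (4, navy, 4); (4, navy, 4); (4, white, 4); (4, white, 4); (4, white, 4); (7, red, 7)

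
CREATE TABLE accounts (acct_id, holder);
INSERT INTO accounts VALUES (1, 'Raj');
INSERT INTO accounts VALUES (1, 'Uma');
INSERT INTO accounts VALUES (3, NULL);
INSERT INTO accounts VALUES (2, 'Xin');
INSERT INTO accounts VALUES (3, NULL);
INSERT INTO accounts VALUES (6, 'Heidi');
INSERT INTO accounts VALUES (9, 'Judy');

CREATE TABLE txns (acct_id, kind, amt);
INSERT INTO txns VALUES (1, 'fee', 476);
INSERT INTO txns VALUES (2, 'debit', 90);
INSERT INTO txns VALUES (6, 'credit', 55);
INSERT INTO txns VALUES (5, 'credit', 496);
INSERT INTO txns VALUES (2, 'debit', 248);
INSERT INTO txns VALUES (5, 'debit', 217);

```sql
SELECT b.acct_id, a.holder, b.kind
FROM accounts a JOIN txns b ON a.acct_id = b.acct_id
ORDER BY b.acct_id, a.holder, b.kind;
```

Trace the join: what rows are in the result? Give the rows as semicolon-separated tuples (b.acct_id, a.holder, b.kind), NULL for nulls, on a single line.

(1, Raj, fee); (1, Uma, fee); (2, Xin, debit); (2, Xin, debit); (6, Heidi, credit)

INNER JOIN keeps only pairs where the ON condition holds.
Matching on a.acct_id = b.acct_id.
Matched pairs: 5.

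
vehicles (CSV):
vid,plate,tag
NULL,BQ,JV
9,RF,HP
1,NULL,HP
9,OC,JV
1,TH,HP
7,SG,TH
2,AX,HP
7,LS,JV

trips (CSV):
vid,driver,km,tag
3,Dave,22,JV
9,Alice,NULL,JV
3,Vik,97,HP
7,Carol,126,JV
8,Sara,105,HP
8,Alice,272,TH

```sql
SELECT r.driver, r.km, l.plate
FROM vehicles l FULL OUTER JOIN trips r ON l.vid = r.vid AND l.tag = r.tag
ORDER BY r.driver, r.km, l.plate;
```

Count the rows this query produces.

FULL OUTER JOIN keeps every row from both sides; unmatched rows get NULL for the other side's columns.
Matching on l.vid = r.vid AND l.tag = r.tag. A NULL in a compared column never satisfies the condition.
Matched pairs: 2; unmatched l rows kept: 6; unmatched r rows kept: 4.
Total: 2 matched + 10 padded = 12 rows.

12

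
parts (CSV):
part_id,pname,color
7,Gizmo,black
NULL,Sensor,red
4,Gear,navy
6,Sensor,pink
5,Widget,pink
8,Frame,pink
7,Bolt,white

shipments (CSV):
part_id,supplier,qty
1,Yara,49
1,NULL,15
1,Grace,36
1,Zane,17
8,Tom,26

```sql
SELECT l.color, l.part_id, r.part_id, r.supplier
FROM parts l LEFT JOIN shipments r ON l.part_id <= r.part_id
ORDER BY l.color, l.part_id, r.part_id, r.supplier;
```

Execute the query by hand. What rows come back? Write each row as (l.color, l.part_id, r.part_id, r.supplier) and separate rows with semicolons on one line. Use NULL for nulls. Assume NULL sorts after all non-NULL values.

LEFT JOIN keeps every row from `parts`; unmatched rows get NULL for `shipments`'s columns.
Matching on l.part_id <= r.part_id. A NULL in a compared column never satisfies the condition.
- l[0] part_id=7 → 1 match(es) in r → 1 row(s).
- l[1] part_id=NULL → no match; kept with NULLs on the r side.
- l[2] part_id=4 → 1 match(es) in r → 1 row(s).
- l[3] part_id=6 → 1 match(es) in r → 1 row(s).
- l[4] part_id=5 → 1 match(es) in r → 1 row(s).
- l[5] part_id=8 → 1 match(es) in r → 1 row(s).
- l[6] part_id=7 → 1 match(es) in r → 1 row(s).
After projecting and ordering:
l.color | l.part_id | r.part_id | r.supplier
black | 7 | 8 | Tom
navy | 4 | 8 | Tom
pink | 5 | 8 | Tom
pink | 6 | 8 | Tom
pink | 8 | 8 | Tom
red | NULL | NULL | NULL
white | 7 | 8 | Tom

(black, 7, 8, Tom); (navy, 4, 8, Tom); (pink, 5, 8, Tom); (pink, 6, 8, Tom); (pink, 8, 8, Tom); (red, NULL, NULL, NULL); (white, 7, 8, Tom)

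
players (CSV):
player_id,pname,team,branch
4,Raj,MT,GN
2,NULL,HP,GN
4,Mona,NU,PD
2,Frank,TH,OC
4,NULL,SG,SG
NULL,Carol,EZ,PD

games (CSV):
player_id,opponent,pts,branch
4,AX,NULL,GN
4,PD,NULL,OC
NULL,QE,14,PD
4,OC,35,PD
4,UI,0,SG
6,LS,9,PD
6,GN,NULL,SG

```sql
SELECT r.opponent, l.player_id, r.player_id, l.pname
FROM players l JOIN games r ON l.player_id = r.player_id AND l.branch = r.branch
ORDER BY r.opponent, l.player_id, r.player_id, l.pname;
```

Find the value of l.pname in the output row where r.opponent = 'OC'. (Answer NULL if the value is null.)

Mona

INNER JOIN keeps only pairs where the ON condition holds.
Matching on l.player_id = r.player_id AND l.branch = r.branch. A NULL in a compared column never satisfies the condition.
- player_id=4, branch=GN: 1 matching r row(s), so 1 row(s) emitted.
- player_id=2, branch=GN: no matching r row, dropped.
- player_id=4, branch=PD: 1 matching r row(s), so 1 row(s) emitted.
- player_id=2, branch=OC: no matching r row, dropped.
- player_id=4, branch=SG: 1 matching r row(s), so 1 row(s) emitted.
- player_id=NULL, branch=PD: no matching r row, dropped.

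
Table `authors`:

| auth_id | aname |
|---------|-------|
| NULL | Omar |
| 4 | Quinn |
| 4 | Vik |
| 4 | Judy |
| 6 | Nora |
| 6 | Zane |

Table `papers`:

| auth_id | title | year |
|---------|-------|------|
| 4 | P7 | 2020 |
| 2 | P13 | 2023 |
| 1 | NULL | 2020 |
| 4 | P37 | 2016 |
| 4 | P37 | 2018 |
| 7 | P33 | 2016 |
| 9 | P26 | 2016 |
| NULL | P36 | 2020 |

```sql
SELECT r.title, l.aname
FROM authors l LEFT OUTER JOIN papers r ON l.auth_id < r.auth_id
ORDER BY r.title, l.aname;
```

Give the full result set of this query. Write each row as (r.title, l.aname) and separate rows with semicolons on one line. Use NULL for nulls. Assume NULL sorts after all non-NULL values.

(P26, Judy); (P26, Nora); (P26, Quinn); (P26, Vik); (P26, Zane); (P33, Judy); (P33, Nora); (P33, Quinn); (P33, Vik); (P33, Zane); (NULL, Omar)

LEFT JOIN keeps every row from `authors`; unmatched rows get NULL for `papers`'s columns.
Matching on l.auth_id < r.auth_id. A NULL in a compared column never satisfies the condition.
- l[0] auth_id=NULL → no match; kept with NULLs on the r side.
- l[1] auth_id=4 → 2 match(es) in r → 2 row(s).
- l[2] auth_id=4 → 2 match(es) in r → 2 row(s).
- l[3] auth_id=4 → 2 match(es) in r → 2 row(s).
- l[4] auth_id=6 → 2 match(es) in r → 2 row(s).
- l[5] auth_id=6 → 2 match(es) in r → 2 row(s).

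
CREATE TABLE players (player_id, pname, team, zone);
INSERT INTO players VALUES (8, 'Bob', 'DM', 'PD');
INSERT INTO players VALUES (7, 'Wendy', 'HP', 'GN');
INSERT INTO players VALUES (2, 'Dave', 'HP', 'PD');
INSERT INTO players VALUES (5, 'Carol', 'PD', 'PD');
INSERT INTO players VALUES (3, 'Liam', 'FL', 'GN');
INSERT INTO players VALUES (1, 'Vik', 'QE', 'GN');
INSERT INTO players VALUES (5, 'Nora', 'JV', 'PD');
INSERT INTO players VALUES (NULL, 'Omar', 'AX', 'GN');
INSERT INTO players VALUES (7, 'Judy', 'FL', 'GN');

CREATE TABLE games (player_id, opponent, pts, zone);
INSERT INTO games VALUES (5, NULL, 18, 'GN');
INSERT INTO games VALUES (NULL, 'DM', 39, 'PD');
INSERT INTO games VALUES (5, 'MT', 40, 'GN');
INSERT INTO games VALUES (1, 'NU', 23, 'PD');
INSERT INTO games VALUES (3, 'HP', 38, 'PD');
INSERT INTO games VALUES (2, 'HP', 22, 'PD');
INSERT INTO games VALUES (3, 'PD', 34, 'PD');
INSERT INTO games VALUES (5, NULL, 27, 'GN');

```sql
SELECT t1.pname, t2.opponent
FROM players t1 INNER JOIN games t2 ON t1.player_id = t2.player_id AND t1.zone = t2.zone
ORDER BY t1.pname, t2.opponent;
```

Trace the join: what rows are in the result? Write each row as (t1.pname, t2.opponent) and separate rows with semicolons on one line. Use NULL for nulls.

(Dave, HP)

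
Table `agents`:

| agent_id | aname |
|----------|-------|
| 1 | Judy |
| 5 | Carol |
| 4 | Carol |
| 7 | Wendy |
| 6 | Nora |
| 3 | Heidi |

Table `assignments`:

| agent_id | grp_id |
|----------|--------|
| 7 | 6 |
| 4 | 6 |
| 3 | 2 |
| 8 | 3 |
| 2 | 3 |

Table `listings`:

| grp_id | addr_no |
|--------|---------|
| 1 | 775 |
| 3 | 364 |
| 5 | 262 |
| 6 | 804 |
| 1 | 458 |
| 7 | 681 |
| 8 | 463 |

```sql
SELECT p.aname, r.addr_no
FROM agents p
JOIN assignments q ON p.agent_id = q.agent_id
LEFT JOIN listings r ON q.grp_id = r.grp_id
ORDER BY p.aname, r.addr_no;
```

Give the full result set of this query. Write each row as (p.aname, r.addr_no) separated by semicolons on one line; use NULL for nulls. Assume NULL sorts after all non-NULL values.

Evaluate left to right. First `agents p INNER JOIN assignments q` on agent_id: 3 row(s).
Then LEFT JOIN `listings r` on grp_id: each of those 3 rows is kept; rows whose q.grp_id has no match in r get NULL for r's columns.

(Carol, 804); (Heidi, NULL); (Wendy, 804)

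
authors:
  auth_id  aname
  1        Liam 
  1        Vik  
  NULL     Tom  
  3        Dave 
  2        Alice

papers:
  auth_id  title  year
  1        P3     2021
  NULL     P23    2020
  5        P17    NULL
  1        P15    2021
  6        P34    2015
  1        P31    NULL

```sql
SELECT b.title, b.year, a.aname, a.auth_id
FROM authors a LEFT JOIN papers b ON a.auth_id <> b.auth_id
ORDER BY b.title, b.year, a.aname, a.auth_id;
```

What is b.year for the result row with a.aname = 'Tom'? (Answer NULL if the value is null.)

NULL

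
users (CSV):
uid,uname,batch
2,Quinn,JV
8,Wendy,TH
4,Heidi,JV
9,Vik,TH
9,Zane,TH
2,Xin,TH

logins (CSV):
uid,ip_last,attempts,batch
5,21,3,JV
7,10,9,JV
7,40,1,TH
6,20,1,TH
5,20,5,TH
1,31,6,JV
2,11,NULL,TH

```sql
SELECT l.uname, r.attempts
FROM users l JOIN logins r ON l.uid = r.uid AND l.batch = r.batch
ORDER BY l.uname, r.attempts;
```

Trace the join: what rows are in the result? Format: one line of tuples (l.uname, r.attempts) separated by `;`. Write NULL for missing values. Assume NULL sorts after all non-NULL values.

(Xin, NULL)

INNER JOIN keeps only pairs where the ON condition holds.
Matching on l.uid = r.uid AND l.batch = r.batch.
Matched pairs: 1.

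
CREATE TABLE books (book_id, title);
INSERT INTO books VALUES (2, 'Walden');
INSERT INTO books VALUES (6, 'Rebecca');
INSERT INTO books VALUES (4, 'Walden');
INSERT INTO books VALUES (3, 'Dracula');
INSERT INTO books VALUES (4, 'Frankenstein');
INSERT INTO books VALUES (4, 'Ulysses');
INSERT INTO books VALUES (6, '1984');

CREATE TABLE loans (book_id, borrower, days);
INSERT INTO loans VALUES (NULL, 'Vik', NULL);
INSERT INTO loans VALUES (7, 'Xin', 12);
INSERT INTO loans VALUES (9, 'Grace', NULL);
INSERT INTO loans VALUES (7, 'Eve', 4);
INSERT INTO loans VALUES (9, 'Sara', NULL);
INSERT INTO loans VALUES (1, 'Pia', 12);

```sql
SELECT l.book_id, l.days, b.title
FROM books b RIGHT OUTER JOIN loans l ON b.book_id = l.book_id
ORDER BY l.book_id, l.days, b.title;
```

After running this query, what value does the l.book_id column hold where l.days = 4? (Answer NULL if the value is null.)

7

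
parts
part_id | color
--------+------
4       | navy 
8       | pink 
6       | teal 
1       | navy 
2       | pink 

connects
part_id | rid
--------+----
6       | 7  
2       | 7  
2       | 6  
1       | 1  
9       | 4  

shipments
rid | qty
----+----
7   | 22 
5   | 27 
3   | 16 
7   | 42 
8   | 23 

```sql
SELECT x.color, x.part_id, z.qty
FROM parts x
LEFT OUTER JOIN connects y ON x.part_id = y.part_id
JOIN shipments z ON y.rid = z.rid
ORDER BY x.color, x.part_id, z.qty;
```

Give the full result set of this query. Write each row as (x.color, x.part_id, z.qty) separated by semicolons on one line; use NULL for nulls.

(pink, 2, 22); (pink, 2, 42); (teal, 6, 22); (teal, 6, 42)

Step 1 — x LEFT JOIN y on part_id → 6 row(s).
Then INNER JOIN `shipments z` on rid: keep only rows whose y.rid appears in z.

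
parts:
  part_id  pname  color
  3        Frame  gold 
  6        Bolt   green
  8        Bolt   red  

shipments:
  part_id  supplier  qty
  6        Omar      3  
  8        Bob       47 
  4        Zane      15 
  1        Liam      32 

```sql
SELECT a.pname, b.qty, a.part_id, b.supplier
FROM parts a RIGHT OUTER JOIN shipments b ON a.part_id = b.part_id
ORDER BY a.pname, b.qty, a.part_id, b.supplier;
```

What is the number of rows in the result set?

RIGHT JOIN keeps every row from `shipments`; unmatched rows get NULL for `parts`'s columns.
Matching on a.part_id = b.part_id.
- part_id=3: no matching b row.
- part_id=6: 1 matching b row(s), so 1 row(s) emitted.
- part_id=8: 1 matching b row(s), so 1 row(s) emitted.
- 2 row(s) from b found no a partner → padded with NULL.
Total: 2 matched + 2 padded = 4 rows.

4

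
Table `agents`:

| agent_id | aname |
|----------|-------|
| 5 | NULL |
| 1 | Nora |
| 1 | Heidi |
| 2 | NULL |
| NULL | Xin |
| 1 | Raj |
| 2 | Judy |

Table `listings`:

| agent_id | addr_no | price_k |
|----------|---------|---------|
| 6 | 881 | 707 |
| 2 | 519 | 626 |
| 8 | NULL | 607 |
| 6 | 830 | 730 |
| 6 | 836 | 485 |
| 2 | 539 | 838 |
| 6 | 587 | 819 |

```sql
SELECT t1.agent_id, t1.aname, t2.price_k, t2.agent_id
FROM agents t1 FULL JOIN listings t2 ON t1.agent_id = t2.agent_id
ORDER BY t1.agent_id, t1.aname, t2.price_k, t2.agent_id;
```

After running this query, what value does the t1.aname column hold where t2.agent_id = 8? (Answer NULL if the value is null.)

NULL

FULL OUTER JOIN keeps every row from both sides; unmatched rows get NULL for the other side's columns.
Matching on t1.agent_id = t2.agent_id. A NULL in a compared column never satisfies the condition.
- t1 (agent_id=5) has no partner → padded with NULL.
- t1 (agent_id=1) has no partner → padded with NULL.
- t1 (agent_id=1) has no partner → padded with NULL.
- t1 (agent_id=2) pairs with 2 row(s) of t2.
- t1 (agent_id=NULL) has no partner → padded with NULL.
- t1 (agent_id=1) has no partner → padded with NULL.
- t1 (agent_id=2) pairs with 2 row(s) of t2.
- 5 t2 row(s) had no t1 match → kept, t1 columns NULL.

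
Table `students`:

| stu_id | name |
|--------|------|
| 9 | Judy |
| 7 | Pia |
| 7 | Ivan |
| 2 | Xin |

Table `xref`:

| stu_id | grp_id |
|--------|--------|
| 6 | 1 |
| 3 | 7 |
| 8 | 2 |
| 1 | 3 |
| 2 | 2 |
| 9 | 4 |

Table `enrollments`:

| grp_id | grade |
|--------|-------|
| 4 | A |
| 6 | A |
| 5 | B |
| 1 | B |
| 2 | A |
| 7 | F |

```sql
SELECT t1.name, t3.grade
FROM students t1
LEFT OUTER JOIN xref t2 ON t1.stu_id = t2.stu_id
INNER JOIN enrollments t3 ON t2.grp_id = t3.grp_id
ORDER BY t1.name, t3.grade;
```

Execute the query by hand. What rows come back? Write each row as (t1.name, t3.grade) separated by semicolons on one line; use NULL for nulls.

Joins associate left-to-right: students LEFT JOIN xref on stu_id gives 4 intermediate row(s).
Then INNER JOIN `enrollments t3` on grp_id: keep only rows whose t2.grp_id appears in t3.

(Judy, A); (Xin, A)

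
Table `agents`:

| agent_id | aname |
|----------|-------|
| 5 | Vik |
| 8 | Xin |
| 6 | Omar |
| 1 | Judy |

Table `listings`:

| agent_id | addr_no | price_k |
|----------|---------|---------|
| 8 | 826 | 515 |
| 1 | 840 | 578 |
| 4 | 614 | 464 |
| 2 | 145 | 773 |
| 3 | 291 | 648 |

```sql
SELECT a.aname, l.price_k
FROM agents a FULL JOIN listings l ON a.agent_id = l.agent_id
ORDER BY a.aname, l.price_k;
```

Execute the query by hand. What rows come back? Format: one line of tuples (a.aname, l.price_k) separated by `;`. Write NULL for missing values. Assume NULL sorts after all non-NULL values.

(Judy, 578); (Omar, NULL); (Vik, NULL); (Xin, 515); (NULL, 464); (NULL, 648); (NULL, 773)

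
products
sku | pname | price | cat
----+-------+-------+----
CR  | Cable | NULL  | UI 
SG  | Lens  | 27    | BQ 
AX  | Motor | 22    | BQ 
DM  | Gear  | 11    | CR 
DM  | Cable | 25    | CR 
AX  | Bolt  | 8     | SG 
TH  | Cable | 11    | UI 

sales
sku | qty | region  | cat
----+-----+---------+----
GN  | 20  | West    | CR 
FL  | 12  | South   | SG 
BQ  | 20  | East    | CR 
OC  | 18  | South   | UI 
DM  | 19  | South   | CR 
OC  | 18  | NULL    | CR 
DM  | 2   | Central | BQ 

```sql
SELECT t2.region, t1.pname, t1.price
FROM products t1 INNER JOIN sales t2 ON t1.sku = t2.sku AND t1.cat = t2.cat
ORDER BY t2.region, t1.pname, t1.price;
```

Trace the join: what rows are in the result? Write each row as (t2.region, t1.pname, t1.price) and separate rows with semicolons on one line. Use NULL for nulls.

(South, Cable, 25); (South, Gear, 11)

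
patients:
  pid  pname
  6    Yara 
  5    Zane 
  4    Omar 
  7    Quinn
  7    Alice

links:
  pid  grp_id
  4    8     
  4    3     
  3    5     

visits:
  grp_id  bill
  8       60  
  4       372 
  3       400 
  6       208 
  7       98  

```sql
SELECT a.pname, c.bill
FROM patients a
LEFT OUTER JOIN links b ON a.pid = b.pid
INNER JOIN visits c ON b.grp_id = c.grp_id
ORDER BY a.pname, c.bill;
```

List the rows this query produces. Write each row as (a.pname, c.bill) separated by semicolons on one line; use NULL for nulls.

Evaluate left to right. First `patients a LEFT JOIN links b` on pid: 6 row(s).
Then INNER JOIN `visits c` on grp_id: keep only rows whose b.grp_id appears in c.

(Omar, 60); (Omar, 400)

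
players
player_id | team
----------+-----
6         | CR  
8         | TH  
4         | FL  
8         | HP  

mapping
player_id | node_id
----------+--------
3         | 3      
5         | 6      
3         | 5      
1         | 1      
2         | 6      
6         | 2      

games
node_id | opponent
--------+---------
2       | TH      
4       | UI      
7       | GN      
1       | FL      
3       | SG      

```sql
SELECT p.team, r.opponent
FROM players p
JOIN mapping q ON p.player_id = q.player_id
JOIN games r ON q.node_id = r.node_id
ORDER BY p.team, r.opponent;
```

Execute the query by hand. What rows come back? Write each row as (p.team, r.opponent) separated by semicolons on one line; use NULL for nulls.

Joins associate left-to-right: players INNER JOIN mapping on player_id gives 1 intermediate row(s).
Then INNER JOIN `games r` on node_id: keep only rows whose q.node_id appears in r.

(CR, TH)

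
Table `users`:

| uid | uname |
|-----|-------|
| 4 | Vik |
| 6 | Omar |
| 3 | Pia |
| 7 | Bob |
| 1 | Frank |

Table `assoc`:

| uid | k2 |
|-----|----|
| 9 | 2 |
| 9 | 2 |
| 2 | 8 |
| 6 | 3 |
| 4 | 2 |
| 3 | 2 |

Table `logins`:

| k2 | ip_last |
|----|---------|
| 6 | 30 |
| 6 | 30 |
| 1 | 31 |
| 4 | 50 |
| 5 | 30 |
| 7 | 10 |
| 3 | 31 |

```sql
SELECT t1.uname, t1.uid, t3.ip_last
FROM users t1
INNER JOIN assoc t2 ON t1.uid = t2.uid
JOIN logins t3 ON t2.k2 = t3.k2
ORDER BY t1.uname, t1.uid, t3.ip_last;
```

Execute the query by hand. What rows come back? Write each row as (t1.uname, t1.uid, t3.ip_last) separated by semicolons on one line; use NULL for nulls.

Joins associate left-to-right: users INNER JOIN assoc on uid gives 3 intermediate row(s).
Then INNER JOIN `logins t3` on k2: keep only rows whose t2.k2 appears in t3.

(Omar, 6, 31)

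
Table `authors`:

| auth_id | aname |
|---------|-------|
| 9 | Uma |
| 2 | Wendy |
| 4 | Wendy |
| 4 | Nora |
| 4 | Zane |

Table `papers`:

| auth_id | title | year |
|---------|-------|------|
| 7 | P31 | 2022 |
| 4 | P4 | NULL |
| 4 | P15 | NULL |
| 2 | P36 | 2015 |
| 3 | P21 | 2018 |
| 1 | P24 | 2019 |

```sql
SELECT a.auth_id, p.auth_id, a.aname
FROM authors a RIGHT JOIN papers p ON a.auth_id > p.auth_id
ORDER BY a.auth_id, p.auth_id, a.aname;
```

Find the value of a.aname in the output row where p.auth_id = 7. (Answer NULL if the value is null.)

RIGHT JOIN keeps every row from `papers`; unmatched rows get NULL for `authors`'s columns.
Matching on a.auth_id > p.auth_id.
- auth_id=9: 6 matching p row(s), so 6 row(s) emitted.
- auth_id=2: 1 matching p row(s), so 1 row(s) emitted.
- auth_id=4: 3 matching p row(s), so 3 row(s) emitted.
- auth_id=4: 3 matching p row(s), so 3 row(s) emitted.
- auth_id=4: 3 matching p row(s), so 3 row(s) emitted.
- every p row matched at least one a row.

Uma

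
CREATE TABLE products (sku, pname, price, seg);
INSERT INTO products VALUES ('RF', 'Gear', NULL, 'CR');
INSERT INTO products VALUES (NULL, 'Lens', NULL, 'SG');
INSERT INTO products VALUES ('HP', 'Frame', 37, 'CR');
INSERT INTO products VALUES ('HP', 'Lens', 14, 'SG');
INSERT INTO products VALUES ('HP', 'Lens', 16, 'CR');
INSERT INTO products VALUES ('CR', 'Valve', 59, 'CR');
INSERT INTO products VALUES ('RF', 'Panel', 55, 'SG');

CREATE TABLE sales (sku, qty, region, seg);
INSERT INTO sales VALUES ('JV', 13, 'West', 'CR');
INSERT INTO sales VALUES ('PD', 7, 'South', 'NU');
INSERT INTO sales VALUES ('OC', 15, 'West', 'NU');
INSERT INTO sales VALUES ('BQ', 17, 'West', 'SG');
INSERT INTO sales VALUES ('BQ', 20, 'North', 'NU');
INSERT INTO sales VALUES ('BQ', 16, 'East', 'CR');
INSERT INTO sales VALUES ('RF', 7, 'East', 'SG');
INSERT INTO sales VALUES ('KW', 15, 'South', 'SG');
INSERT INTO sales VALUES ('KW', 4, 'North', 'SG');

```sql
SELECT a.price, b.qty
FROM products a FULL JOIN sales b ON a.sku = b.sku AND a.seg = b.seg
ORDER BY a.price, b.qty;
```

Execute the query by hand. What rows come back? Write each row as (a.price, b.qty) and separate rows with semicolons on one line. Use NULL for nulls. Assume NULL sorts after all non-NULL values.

(14, NULL); (16, NULL); (37, NULL); (55, 7); (59, NULL); (NULL, 4); (NULL, 7); (NULL, 13); (NULL, 15); (NULL, 15); (NULL, 16); (NULL, 17); (NULL, 20); (NULL, NULL); (NULL, NULL)

FULL OUTER JOIN keeps every row from both sides; unmatched rows get NULL for the other side's columns.
Matching on a.sku = b.sku AND a.seg = b.seg. A NULL in a compared column never satisfies the condition.
Matched pairs: 1; unmatched a rows kept: 6; unmatched b rows kept: 8.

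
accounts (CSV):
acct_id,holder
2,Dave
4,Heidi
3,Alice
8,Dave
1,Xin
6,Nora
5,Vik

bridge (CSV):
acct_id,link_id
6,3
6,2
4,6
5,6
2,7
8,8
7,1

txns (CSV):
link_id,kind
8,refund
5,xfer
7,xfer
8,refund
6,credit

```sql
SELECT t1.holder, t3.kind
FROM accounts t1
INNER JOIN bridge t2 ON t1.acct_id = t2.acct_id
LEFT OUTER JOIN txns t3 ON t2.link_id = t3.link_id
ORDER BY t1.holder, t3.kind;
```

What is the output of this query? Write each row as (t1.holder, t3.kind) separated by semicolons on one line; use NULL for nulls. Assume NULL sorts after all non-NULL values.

(Dave, refund); (Dave, refund); (Dave, xfer); (Heidi, credit); (Nora, NULL); (Nora, NULL); (Vik, credit)

Step 1 — t1 INNER JOIN t2 on acct_id → 6 row(s).
Then LEFT JOIN `txns t3` on link_id: each of those 6 rows is kept; rows whose t2.link_id has no match in t3 get NULL for t3's columns.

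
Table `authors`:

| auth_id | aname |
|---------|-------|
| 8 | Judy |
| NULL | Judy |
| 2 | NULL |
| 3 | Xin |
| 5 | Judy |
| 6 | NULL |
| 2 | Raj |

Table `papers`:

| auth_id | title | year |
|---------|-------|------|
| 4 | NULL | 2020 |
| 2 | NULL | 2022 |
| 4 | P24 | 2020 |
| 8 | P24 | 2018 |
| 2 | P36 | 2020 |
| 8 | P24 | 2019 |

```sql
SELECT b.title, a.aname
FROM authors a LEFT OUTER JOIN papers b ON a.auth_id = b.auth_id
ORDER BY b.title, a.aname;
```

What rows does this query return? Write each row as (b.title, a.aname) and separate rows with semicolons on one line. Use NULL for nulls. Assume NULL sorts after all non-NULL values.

LEFT JOIN keeps every row from `authors`; unmatched rows get NULL for `papers`'s columns.
Matching on a.auth_id = b.auth_id. A NULL in a compared column never satisfies the condition.
- a row (auth_id=8): matches 2 b row(s) → 2 output row(s).
- a row (auth_id=NULL): no match → kept, b columns NULL.
- a row (auth_id=2): matches 2 b row(s) → 2 output row(s).
- a row (auth_id=3): no match → kept, b columns NULL.
- a row (auth_id=5): no match → kept, b columns NULL.
- a row (auth_id=6): no match → kept, b columns NULL.
- a row (auth_id=2): matches 2 b row(s) → 2 output row(s).
After projecting and ordering:
b.title | a.aname
P24 | Judy
P24 | Judy
P36 | Raj
P36 | NULL
NULL | Judy
NULL | Judy
NULL | Raj
NULL | Xin
NULL | NULL
NULL | NULL

(P24, Judy); (P24, Judy); (P36, Raj); (P36, NULL); (NULL, Judy); (NULL, Judy); (NULL, Raj); (NULL, Xin); (NULL, NULL); (NULL, NULL)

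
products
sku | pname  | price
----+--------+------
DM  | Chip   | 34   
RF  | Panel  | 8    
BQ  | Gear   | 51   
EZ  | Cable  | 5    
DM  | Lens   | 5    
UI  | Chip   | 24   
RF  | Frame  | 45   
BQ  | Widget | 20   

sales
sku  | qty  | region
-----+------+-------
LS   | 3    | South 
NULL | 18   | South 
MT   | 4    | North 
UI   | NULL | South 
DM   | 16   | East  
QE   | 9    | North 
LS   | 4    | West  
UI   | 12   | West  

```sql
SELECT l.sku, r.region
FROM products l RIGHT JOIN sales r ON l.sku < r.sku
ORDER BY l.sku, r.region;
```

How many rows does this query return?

37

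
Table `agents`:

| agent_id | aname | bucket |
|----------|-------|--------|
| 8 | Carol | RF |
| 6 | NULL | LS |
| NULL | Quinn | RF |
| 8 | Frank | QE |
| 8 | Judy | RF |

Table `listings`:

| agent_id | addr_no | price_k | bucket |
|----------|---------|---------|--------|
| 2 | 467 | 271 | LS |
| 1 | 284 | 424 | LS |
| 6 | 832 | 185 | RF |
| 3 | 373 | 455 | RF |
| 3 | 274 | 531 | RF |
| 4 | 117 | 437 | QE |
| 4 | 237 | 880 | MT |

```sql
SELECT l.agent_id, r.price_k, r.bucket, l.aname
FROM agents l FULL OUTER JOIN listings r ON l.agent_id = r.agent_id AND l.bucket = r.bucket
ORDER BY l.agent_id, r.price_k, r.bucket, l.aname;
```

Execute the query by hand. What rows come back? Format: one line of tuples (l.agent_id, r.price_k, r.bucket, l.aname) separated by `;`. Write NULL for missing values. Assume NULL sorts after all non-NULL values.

FULL OUTER JOIN keeps every row from both sides; unmatched rows get NULL for the other side's columns.
Matching on l.agent_id = r.agent_id AND l.bucket = r.bucket. A NULL in a compared column never satisfies the condition.
- l (agent_id=8, bucket=RF) has no partner → padded with NULL.
- l (agent_id=6, bucket=LS) has no partner → padded with NULL.
- l (agent_id=NULL, bucket=RF) has no partner → padded with NULL.
- l (agent_id=8, bucket=QE) has no partner → padded with NULL.
- l (agent_id=8, bucket=RF) has no partner → padded with NULL.
- plus 7 unmatched r row(s), each kept with NULL l columns.

(6, NULL, NULL, NULL); (8, NULL, NULL, Carol); (8, NULL, NULL, Frank); (8, NULL, NULL, Judy); (NULL, 185, RF, NULL); (NULL, 271, LS, NULL); (NULL, 424, LS, NULL); (NULL, 437, QE, NULL); (NULL, 455, RF, NULL); (NULL, 531, RF, NULL); (NULL, 880, MT, NULL); (NULL, NULL, NULL, Quinn)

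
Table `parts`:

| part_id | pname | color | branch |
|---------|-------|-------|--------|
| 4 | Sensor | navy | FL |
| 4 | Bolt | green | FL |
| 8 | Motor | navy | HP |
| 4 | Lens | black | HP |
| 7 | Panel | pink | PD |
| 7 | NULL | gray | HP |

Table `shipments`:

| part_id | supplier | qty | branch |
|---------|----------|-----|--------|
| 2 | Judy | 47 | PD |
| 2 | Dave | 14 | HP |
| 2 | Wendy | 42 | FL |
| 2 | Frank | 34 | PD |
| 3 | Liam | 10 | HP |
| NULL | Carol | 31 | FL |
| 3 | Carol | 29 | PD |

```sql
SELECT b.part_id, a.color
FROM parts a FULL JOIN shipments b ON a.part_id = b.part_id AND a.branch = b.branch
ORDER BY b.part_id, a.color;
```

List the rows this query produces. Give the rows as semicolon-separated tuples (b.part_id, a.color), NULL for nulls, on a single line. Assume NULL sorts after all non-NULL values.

(2, NULL); (2, NULL); (2, NULL); (2, NULL); (3, NULL); (3, NULL); (NULL, black); (NULL, gray); (NULL, green); (NULL, navy); (NULL, navy); (NULL, pink); (NULL, NULL)

FULL OUTER JOIN keeps every row from both sides; unmatched rows get NULL for the other side's columns.
Matching on a.part_id = b.part_id AND a.branch = b.branch. A NULL in a compared column never satisfies the condition.
Matched pairs: 0; unmatched a rows kept: 6; unmatched b rows kept: 7.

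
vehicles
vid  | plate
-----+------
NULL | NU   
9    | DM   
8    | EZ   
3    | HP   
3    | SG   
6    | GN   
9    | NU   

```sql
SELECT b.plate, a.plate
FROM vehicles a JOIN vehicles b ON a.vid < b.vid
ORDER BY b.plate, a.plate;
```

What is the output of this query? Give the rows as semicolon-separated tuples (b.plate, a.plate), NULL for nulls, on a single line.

(DM, EZ); (DM, GN); (DM, HP); (DM, SG); (EZ, GN); (EZ, HP); (EZ, SG); (GN, HP); (GN, SG); (NU, EZ); (NU, GN); (NU, HP); (NU, SG)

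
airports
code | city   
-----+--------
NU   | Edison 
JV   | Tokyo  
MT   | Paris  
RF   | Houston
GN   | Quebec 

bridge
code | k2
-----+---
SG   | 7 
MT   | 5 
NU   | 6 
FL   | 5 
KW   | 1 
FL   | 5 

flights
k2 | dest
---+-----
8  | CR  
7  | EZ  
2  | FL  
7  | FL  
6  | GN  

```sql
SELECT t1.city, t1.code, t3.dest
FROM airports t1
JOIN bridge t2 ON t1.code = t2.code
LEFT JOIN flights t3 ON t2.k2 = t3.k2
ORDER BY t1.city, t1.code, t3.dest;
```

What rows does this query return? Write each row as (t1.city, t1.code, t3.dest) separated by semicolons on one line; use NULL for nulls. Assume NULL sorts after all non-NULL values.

(Edison, NU, GN); (Paris, MT, NULL)

Evaluate left to right. First `airports t1 INNER JOIN bridge t2` on code: 2 row(s).
Then LEFT JOIN `flights t3` on k2: each of those 2 rows is kept; rows whose t2.k2 has no match in t3 get NULL for t3's columns.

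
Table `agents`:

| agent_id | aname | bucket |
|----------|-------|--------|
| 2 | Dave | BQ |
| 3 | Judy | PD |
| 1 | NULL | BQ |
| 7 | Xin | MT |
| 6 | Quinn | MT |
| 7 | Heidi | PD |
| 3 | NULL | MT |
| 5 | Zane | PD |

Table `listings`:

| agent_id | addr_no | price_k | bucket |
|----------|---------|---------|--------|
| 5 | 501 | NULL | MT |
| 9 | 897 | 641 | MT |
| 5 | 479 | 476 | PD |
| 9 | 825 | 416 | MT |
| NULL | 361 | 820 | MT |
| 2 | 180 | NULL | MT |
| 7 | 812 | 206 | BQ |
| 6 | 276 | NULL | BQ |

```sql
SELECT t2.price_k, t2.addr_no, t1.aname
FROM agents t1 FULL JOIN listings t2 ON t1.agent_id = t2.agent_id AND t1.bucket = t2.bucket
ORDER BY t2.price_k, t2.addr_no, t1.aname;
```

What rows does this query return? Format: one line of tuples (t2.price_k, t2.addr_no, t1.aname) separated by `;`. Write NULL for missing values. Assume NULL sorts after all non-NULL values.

FULL OUTER JOIN keeps every row from both sides; unmatched rows get NULL for the other side's columns.
Matching on t1.agent_id = t2.agent_id AND t1.bucket = t2.bucket. A NULL in a compared column never satisfies the condition.
- t1[0] agent_id=2, bucket=BQ → no match; kept with NULLs on the t2 side.
- t1[1] agent_id=3, bucket=PD → no match; kept with NULLs on the t2 side.
- t1[2] agent_id=1, bucket=BQ → no match; kept with NULLs on the t2 side.
- t1[3] agent_id=7, bucket=MT → no match; kept with NULLs on the t2 side.
- t1[4] agent_id=6, bucket=MT → no match; kept with NULLs on the t2 side.
- t1[5] agent_id=7, bucket=PD → no match; kept with NULLs on the t2 side.
- t1[6] agent_id=3, bucket=MT → no match; kept with NULLs on the t2 side.
- t1[7] agent_id=5, bucket=PD → 1 match(es) in t2 → 1 row(s).
- 7 row(s) from t2 found no t1 partner → padded with NULL.

(206, 812, NULL); (416, 825, NULL); (476, 479, Zane); (641, 897, NULL); (820, 361, NULL); (NULL, 180, NULL); (NULL, 276, NULL); (NULL, 501, NULL); (NULL, NULL, Dave); (NULL, NULL, Heidi); (NULL, NULL, Judy); (NULL, NULL, Quinn); (NULL, NULL, Xin); (NULL, NULL, NULL); (NULL, NULL, NULL)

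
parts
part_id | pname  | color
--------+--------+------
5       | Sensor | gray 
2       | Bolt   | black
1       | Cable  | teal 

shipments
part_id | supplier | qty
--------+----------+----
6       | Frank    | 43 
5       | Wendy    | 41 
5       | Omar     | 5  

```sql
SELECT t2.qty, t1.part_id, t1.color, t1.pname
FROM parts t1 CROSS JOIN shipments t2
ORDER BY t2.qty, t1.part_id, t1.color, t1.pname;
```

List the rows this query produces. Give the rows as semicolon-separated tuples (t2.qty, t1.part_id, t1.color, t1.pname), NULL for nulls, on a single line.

(5, 1, teal, Cable); (5, 2, black, Bolt); (5, 5, gray, Sensor); (41, 1, teal, Cable); (41, 2, black, Bolt); (41, 5, gray, Sensor); (43, 1, teal, Cable); (43, 2, black, Bolt); (43, 5, gray, Sensor)

CROSS JOIN pairs every row of `parts` with every row of `shipments`: 3 × 3 = 9 rows.
After projecting and ordering:
t2.qty | t1.part_id | t1.color | t1.pname
5 | 1 | teal | Cable
5 | 2 | black | Bolt
5 | 5 | gray | Sensor
41 | 1 | teal | Cable
41 | 2 | black | Bolt
41 | 5 | gray | Sensor
43 | 1 | teal | Cable
43 | 2 | black | Bolt
43 | 5 | gray | Sensor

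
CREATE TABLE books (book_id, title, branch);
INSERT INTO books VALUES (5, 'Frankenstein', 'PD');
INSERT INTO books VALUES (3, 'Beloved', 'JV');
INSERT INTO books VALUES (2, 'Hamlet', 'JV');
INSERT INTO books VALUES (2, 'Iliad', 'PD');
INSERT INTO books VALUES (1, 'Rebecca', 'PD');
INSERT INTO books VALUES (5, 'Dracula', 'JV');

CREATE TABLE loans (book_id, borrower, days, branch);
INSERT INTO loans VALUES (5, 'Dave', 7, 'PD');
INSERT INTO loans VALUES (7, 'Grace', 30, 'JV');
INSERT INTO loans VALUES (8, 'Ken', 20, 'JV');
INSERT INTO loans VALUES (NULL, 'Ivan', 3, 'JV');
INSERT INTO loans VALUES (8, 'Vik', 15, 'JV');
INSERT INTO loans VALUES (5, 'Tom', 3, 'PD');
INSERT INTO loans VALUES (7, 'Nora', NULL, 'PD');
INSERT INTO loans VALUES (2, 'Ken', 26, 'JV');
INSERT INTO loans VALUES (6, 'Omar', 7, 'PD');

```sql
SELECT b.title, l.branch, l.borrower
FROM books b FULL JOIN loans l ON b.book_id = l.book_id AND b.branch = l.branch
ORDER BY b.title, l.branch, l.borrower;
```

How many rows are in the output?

FULL OUTER JOIN keeps every row from both sides; unmatched rows get NULL for the other side's columns.
Matching on b.book_id = l.book_id AND b.branch = l.branch. A NULL in a compared column never satisfies the condition.
Matched pairs: 3; unmatched b rows kept: 4; unmatched l rows kept: 6.
Total: 3 matched + 10 padded = 13 rows.

13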